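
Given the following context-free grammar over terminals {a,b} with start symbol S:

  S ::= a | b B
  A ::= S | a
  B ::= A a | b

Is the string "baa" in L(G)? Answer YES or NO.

Convert to CNF:
  S -> T0 B | a
  A -> T0 B | a
  B -> A T1 | b
  T0 -> b
  T1 -> a

CYK table (by increasing span):
  cell(0,0) b: {B,T0}  orig:{B}
  cell(1,1) a: {A,S,T1}  orig:{A,S}
  cell(2,2) a: {A,S,T1}  orig:{A,S}
  cell(0,1) ba: ∅
  cell(1,2) aa: {B}
  cell(0,2) baa: {A,S}

S ∈ T[0,2] ⇒ YES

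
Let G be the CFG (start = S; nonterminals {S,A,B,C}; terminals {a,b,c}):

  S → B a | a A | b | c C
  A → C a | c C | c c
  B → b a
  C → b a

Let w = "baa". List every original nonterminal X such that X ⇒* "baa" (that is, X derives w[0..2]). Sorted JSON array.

Convert to CNF:
  S -> B T0 | T0 A | T1 C | b
  A -> C T0 | T1 C | T1 T1
  B -> T2 T0
  C -> T2 T0
  T0 -> a
  T1 -> c
  T2 -> b

Fill CYK table bottom-up — only the sub-triangle for w[0..2]:
  cell(0,0) b: {S,T2}  orig:{S}
  cell(1,1) a: {T0}  orig:{}
  cell(2,2) a: {T0}  orig:{}
  cell(0,1) ba: {B,C}
  cell(1,2) aa: ∅
  cell(0,2) baa: {A,S}

Original NTs in T[0,2] deriving "baa": ["A", "S"]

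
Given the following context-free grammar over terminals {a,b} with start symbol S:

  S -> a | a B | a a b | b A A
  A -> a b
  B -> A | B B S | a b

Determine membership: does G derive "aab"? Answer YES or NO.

CNF form of G:
  S -> T0 B | T0 X3 | T1 X4 | a
  A -> T0 T1
  B -> B X2 | T0 T1
  T0 -> a
  T1 -> b
  X2 -> B S
  X3 -> T0 T1
  X4 -> A A

CYK fill:
  T[0,0] 'a' = {S,T0}  orig:{S}
  T[1,1] 'a' = {S,T0}  orig:{S}
  T[2,2] 'b' = {T1}  orig:{}
  T[0,1] 'aa' = ∅
  T[1,2] 'ab' = {A,B,X3}  orig:{A,B}
  T[0,2] 'aab' = {S}

S ∈ T[0,2] ⇒ YES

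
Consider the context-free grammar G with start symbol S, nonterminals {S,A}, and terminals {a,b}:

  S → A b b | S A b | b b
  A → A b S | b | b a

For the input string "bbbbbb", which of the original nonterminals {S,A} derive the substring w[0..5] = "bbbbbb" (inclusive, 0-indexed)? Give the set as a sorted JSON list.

Convert to CNF:
  S -> A X3 | S X4 | T0 T0
  A -> A X2 | T0 T1 | b
  T0 -> b
  T1 -> a
  X2 -> T0 S
  X3 -> T0 T0
  X4 -> A T0

CYK table (by increasing span) (cells [i..j] with 0 ≤ i ≤ j ≤ 5 only):
  [0..0]={A,T0}  "b"  orig:{A}
  [1..1]={A,T0}  "b"  orig:{A}
  [2..2]={A,T0}  "b"  orig:{A}
  [3..3]={A,T0}  "b"  orig:{A}
  [4..4]={A,T0}  "b"  orig:{A}
  [5..5]={A,T0}  "b"  orig:{A}
  [0..1]={S,X3,X4}  "bb"  orig:{S}
  [1..2]={S,X3,X4}  "bb"  orig:{S}
  [2..3]={S,X3,X4}  "bb"  orig:{S}
  [3..4]={S,X3,X4}  "bb"  orig:{S}
  [4..5]={S,X3,X4}  "bb"  orig:{S}
  [0..2]={S,X2}  "bbb"  orig:{S}
  [1..3]={S,X2}  "bbb"  orig:{S}
  [2..4]={S,X2}  "bbb"  orig:{S}
  [3..5]={S,X2}  "bbb"  orig:{S}
  [0..3]={A,S,X2}  "bbbb"  orig:{A,S}
  [1..4]={A,S,X2}  "bbbb"  orig:{A,S}
  [2..5]={A,S,X2}  "bbbb"  orig:{A,S}
  [0..4]={A,S,X2,X4}  "bbbbb"  orig:{A,S}
  [1..5]={A,S,X2,X4}  "bbbbb"  orig:{A,S}
  [0..5]={A,S,X2,X4}  "bbbbbb"  orig:{A,S}

Original NTs in T[0,5] deriving "bbbbbb": ["A", "S"]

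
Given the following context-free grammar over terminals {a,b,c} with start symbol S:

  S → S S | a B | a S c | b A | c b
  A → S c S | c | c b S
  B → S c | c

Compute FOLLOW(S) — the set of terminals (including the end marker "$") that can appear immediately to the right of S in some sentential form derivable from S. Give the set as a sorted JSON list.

FIRST sets, iterate to fixpoint:
round 1:
  A via A→c: +{c}
  B via B→c: +{c}
  S via S→a B: +{a}
  S via S→b A: +{b}
  S via S→c b: +{c}
  S: {a,b,c}  A: {c}  B: {c}
round 2:
  A via A→S c S: +{a,b}
  B via B→S c: +{a,b}
  S: {a,b,c}  A: {a,b,c}  B: {a,b,c}
round 3: done
  S: {a,b,c}  A: {a,b,c}  B: {a,b,c}

FOLLOW iteration:
FOLLOW(S) := {$}
iter 1:
  A→S c S: FOLLOW(S) ⊇ FIRST(c) = {c}; new: +{c}
  S→S S: FOLLOW(S) ⊇ FIRST(S) = {a,b,c}; new: +{a,b}
  S→a B: FOLLOW(B) ⊇ FOLLOW(S) ⊇ {$,a,b,c}; new: +{$,a,b,c}
  S→b A: FOLLOW(A) ⊇ FOLLOW(S) ⊇ {$,a,b,c}; new: +{$,a,b,c}
  S: {$,a,b,c}  A: {$,a,b,c}  B: {$,a,b,c}
iter 2: (no change)
  S: {$,a,b,c}  A: {$,a,b,c}  B: {$,a,b,c}

FOLLOW(S) = ["$", "a", "b", "c"]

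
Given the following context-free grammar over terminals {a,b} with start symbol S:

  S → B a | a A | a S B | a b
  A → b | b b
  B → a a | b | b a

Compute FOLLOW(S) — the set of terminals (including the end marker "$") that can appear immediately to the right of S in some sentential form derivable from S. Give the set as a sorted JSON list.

Compute FIRST by fixpoint:
pass 1:
  A via A→b: +{b}
  B via B→a a: +{a}
  B via B→b: +{b}
  S via S→B a: +{a,b}
  FIRST[S]={a,b}  FIRST[A]={b}  FIRST[B]={a,b}
pass 2: (no change)
  FIRST[S]={a,b}  FIRST[A]={b}  FIRST[B]={a,b}

FOLLOW iteration:
FOLLOW(S) := {$}
[1]
  S→B a: FOLLOW(B) ⊇ FIRST(a) = {a}; new: +{a}
  S→a A: FOLLOW(A) ⊇ FOLLOW(S) ⊇ {$}; new: +{$}
  S→a S B: FOLLOW(S) ⊇ FIRST(B) = {a,b}; new: +{a,b}
  S→a S B: FOLLOW(B) ⊇ FOLLOW(S) ⊇ {$,a,b}; new: +{$,b}
  S: {$,a,b}  A: {$}  B: {$,a,b}
[2]
  S→a A: FOLLOW(A) ⊇ FOLLOW(S) ⊇ {$,a,b}; new: +{a,b}
  S: {$,a,b}  A: {$,a,b}  B: {$,a,b}
[3] (stable)
  S: {$,a,b}  A: {$,a,b}  B: {$,a,b}

FOLLOW(S) = ["$", "a", "b"]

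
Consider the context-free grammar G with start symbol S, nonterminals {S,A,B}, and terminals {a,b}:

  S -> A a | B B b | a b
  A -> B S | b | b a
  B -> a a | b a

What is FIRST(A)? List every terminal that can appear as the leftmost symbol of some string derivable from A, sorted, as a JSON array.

FIRST iteration:
[1]
  A via A→b: +{b}
  B via B→a a: +{a}
  B via B→b a: +{b}
  S via S→A a: +{b}
  S via S→B B b: +{a}
  S: {a,b}  A: {b}  B: {a,b}
[2]
  A via A→B S: +{a}
  S: {a,b}  A: {a,b}  B: {a,b}
[3] (stable)
  S: {a,b}  A: {a,b}  B: {a,b}

FIRST(A) = ["a", "b"]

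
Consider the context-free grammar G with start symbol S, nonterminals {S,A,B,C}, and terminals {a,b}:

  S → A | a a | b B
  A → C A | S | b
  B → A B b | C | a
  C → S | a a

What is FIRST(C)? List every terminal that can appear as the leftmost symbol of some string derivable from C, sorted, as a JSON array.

FIRST sets, iterate to fixpoint:
round 1:
  A via A→b: +{b}
  B via B→A B b: +{b}
  B via B→a: +{a}
  C via C→a a: +{a}
  S via S→A: +{b}
  S via S→a a: +{a}
  FIRST(S)={a,b}  FIRST(A)={b}  FIRST(B)={a,b}  FIRST(C)={a}
round 2:
  A via A→C A: +{a}
  C via C→S: +{b}
  FIRST(S)={a,b}  FIRST(A)={a,b}  FIRST(B)={a,b}  FIRST(C)={a,b}
round 3: — fixpoint
  FIRST(S)={a,b}  FIRST(A)={a,b}  FIRST(B)={a,b}  FIRST(C)={a,b}

FIRST(C) = ["a", "b"]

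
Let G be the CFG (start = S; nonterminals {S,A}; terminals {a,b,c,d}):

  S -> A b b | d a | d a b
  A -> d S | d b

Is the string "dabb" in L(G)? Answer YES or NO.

Convert to CNF:
  S -> A X3 | T0 T2 | T0 X4
  A -> T0 S | T0 T1
  T0 -> d
  T1 -> b
  T2 -> a
  X3 -> T1 T1
  X4 -> T2 T1

CYK table (by increasing span):
  cell(0,0) d: {T0}  orig:{}
  cell(1,1) a: {T2}  orig:{}
  cell(2,2) b: {T1}  orig:{}
  cell(3,3) b: {T1}  orig:{}
  cell(0,1) da: {S}
  cell(1,2) ab: {X4}  orig:{}
  cell(2,3) bb: {X3}  orig:{}
  cell(0,2) dab: {S}
  cell(1,3) abb: ∅
  cell(0,3) dabb: ∅

S ∉ T[0,3] ⇒ NO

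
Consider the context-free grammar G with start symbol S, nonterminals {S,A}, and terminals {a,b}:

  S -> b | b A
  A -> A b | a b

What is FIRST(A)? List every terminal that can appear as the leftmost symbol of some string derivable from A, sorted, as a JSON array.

FIRST sets, iterate to fixpoint:
round 1:
  A via A→a b: +{a}
  S via S→b: +{b}
  FIRST(S)={b}  FIRST(A)={a}
round 2: done
  FIRST(S)={b}  FIRST(A)={a}

FIRST(A) = ["a"]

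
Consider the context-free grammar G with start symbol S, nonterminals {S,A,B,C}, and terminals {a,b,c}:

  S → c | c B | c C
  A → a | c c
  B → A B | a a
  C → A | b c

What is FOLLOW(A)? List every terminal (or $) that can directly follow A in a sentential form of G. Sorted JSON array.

Compute FIRST by fixpoint:
pass 1:
  A via A→a: +{a}
  A via A→c c: +{c}
  B via B→A B: +{a,c}
  C via C→A: +{a,c}
  C via C→b c: +{b}
  S via S→c: +{c}
  S: {c}  A: {a,c}  B: {a,c}  C: {a,b,c}
pass 2: (no change)
  S: {c}  A: {a,c}  B: {a,c}  C: {a,b,c}

FOLLOW iteration:
seed FOLLOW(S) with $
pass 1:
  B→A B: FOLLOW(A) ⊇ FIRST(B) = {a,c}; new: +{a,c}
  S→c B: FOLLOW(B) ⊇ FOLLOW(S) ⊇ {$}; new: +{$}
  S→c C: FOLLOW(C) ⊇ FOLLOW(S) ⊇ {$}; new: +{$}
  S: {$}  A: {a,c}  B: {$}  C: {$}
pass 2:
  C→A: FOLLOW(A) ⊇ FOLLOW(C) ⊇ {$}; new: +{$}
  S: {$}  A: {$,a,c}  B: {$}  C: {$}
pass 3: (no change)
  S: {$}  A: {$,a,c}  B: {$}  C: {$}

FOLLOW(A) = ["$", "a", "c"]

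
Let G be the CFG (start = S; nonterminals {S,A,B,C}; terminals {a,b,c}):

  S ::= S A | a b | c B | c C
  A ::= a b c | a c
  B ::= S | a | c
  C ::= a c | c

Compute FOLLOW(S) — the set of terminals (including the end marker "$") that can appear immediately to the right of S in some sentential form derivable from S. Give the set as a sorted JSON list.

FIRST sets, iterate to fixpoint:
pass 1:
  A via A→a b c: +{a}
  B via B→a: +{a}
  B via B→c: +{c}
  C via C→a c: +{a}
  C via C→c: +{c}
  S via S→a b: +{a}
  S via S→c B: +{c}
  FIRST[S]={a,c}  FIRST[A]={a}  FIRST[B]={a,c}  FIRST[C]={a,c}
pass 2: (stable)
  FIRST[S]={a,c}  FIRST[A]={a}  FIRST[B]={a,c}  FIRST[C]={a,c}

FOLLOW iteration:
seed FOLLOW(S) with $
iter 1:
  S→S A: FOLLOW(S) ⊇ FIRST(A) = {a}; new: +{a}
  S→S A: FOLLOW(A) ⊇ FOLLOW(S) ⊇ {$,a}; new: +{$,a}
  S→c B: FOLLOW(B) ⊇ FOLLOW(S) ⊇ {$,a}; new: +{$,a}
  S→c C: FOLLOW(C) ⊇ FOLLOW(S) ⊇ {$,a}; new: +{$,a}
  FOLLOW(S)={$,a}  FOLLOW(A)={$,a}  FOLLOW(B)={$,a}  FOLLOW(C)={$,a}
iter 2: done
  FOLLOW(S)={$,a}  FOLLOW(A)={$,a}  FOLLOW(B)={$,a}  FOLLOW(C)={$,a}

FOLLOW(S) = ["$", "a"]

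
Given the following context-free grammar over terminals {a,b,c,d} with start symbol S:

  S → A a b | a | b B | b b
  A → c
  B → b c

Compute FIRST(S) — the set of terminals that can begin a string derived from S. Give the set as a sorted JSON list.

FIRST sets, iterate to fixpoint:
pass 1:
  A via A→c: +{c}
  B via B→b c: +{b}
  S via S→A a b: +{c}
  S via S→a: +{a}
  S via S→b B: +{b}
  S: {a,b,c}  A: {c}  B: {b}
pass 2: (no change)
  S: {a,b,c}  A: {c}  B: {b}

FIRST(S) = ["a", "b", "c"]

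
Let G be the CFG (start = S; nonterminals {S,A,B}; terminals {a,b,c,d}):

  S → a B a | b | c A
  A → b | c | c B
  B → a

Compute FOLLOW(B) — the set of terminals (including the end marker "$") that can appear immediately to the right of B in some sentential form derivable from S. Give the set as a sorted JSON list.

FIRST sets, iterate to fixpoint:
iter 1:
  A via A→b: +{b}
  A via A→c: +{c}
  B via B→a: +{a}
  S via S→a B a: +{a}
  S via S→b: +{b}
  S via S→c A: +{c}
  S: {a,b,c}  A: {b,c}  B: {a}
iter 2: — fixpoint
  S: {a,b,c}  A: {b,c}  B: {a}

FOLLOW iteration:
initialize: $ ∈ FOLLOW(S)
round 1:
  S→a B a: FOLLOW(B) ⊇ FIRST(a) = {a}; new: +{a}
  S→c A: FOLLOW(A) ⊇ FOLLOW(S) ⊇ {$}; new: +{$}
  FOLLOW(S)={$}  FOLLOW(A)={$}  FOLLOW(B)={a}
round 2:
  A→c B: FOLLOW(B) ⊇ FOLLOW(A) ⊇ {$}; new: +{$}
  FOLLOW(S)={$}  FOLLOW(A)={$}  FOLLOW(B)={$,a}
round 3: (no change)
  FOLLOW(S)={$}  FOLLOW(A)={$}  FOLLOW(B)={$,a}

FOLLOW(B) = ["$", "a"]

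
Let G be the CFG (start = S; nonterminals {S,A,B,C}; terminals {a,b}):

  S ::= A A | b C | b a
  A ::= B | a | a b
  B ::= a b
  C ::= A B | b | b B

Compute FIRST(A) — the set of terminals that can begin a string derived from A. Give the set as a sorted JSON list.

Compute FIRST by fixpoint:
round 1:
  A via A→a: +{a}
  B via B→a b: +{a}
  C via C→A B: +{a}
  C via C→b: +{b}
  S via S→A A: +{a}
  S via S→b C: +{b}
  S: {a,b}  A: {a}  B: {a}  C: {a,b}
round 2: — fixpoint
  S: {a,b}  A: {a}  B: {a}  C: {a,b}

FIRST(A) = ["a"]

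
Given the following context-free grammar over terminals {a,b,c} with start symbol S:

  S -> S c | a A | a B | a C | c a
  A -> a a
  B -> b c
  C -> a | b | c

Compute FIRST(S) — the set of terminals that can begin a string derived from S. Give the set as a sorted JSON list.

FIRST sets, iterate to fixpoint:
iter 1:
  A via A→a a: +{a}
  B via B→b c: +{b}
  C via C→a: +{a}
  C via C→b: +{b}
  C via C→c: +{c}
  S via S→a A: +{a}
  S via S→c a: +{c}
  FIRST[S]={a,c}  FIRST[A]={a}  FIRST[B]={b}  FIRST[C]={a,b,c}
iter 2: (stable)
  FIRST[S]={a,c}  FIRST[A]={a}  FIRST[B]={b}  FIRST[C]={a,b,c}

FIRST(S) = ["a", "c"]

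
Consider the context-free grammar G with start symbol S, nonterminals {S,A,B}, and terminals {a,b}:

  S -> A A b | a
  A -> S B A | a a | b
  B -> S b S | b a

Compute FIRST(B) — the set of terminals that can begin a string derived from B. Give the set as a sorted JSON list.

Compute FIRST by fixpoint:
round 1:
  A via A→a a: +{a}
  A via A→b: +{b}
  B via B→b a: +{b}
  S via S→A A b: +{a,b}
  FIRST(S)={a,b}  FIRST(A)={a,b}  FIRST(B)={b}
round 2:
  B via B→S b S: +{a}
  FIRST(S)={a,b}  FIRST(A)={a,b}  FIRST(B)={a,b}
round 3: — fixpoint
  FIRST(S)={a,b}  FIRST(A)={a,b}  FIRST(B)={a,b}

FIRST(B) = ["a", "b"]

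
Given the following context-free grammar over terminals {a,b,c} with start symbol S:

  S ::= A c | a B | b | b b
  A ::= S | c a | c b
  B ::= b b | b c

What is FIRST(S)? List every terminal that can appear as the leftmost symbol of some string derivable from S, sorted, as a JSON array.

Compute FIRST by fixpoint:
iter 1:
  A via A→c a: +{c}
  B via B→b b: +{b}
  S via S→A c: +{c}
  S via S→a B: +{a}
  S via S→b: +{b}
  S: {a,b,c}  A: {c}  B: {b}
iter 2:
  A via A→S: +{a,b}
  S: {a,b,c}  A: {a,b,c}  B: {b}
iter 3: done
  S: {a,b,c}  A: {a,b,c}  B: {b}

FIRST(S) = ["a", "b", "c"]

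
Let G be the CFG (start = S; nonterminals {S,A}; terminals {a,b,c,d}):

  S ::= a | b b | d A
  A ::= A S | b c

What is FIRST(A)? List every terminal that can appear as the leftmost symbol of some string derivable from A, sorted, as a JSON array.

FIRST sets, iterate to fixpoint:
pass 1:
  A via A→b c: +{b}
  S via S→a: +{a}
  S via S→b b: +{b}
  S via S→d A: +{d}
  FIRST[S]={a,b,d}  FIRST[A]={b}
pass 2: (no change)
  FIRST[S]={a,b,d}  FIRST[A]={b}

FIRST(A) = ["b"]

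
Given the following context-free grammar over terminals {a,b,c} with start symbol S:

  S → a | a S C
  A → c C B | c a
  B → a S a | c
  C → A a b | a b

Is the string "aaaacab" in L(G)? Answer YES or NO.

CNF form of G:
  S -> T1 X6 | a
  A -> T0 T1 | T0 X3
  B -> T1 X4 | c
  C -> A X5 | T1 T2
  T0 -> c
  T1 -> a
  T2 -> b
  X3 -> C B
  X4 -> S T1
  X5 -> T1 T2
  X6 -> S C

CYK table (by increasing span):
  T[0,0] 'a' = {S,T1}  orig:{S}
  T[1,1] 'a' = {S,T1}  orig:{S}
  T[2,2] 'a' = {S,T1}  orig:{S}
  T[3,3] 'a' = {S,T1}  orig:{S}
  T[4,4] 'c' = {B,T0}  orig:{B}
  T[5,5] 'a' = {S,T1}  orig:{S}
  T[6,6] 'b' = {T2}  orig:{}
  T[0,1] 'aa' = {X4}  orig:{}
  T[1,2] 'aa' = {X4}  orig:{}
  T[2,3] 'aa' = {X4}  orig:{}
  T[3,4] 'ac' = ∅
  T[4,5] 'ca' = {A}
  T[5,6] 'ab' = {C,X5}  orig:{C}
  T[0,2] 'aaa' = {B}
  T[1,3] 'aaa' = {B}
  T[2,4] 'aac' = ∅
  T[3,5] 'aca' = ∅
  T[4,6] 'cab' = ∅
  T[0,3] 'aaaa' = ∅
  T[1,4] 'aaac' = ∅
  T[2,5] 'aaca' = ∅
  T[3,6] 'acab' = ∅
  T[0,4] 'aaaac' = ∅
  T[1,5] 'aaaca' = ∅
  T[2,6] 'aacab' = ∅
  T[0,5] 'aaaaca' = ∅
  T[1,6] 'aaacab' = ∅
  T[0,6] 'aaaacab' = ∅

S ∉ T[0,6] ⇒ NO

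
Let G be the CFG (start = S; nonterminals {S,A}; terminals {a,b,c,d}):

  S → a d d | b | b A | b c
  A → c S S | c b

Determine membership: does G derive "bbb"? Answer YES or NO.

CNF form of G:
  S -> T1 A | T1 T0 | T2 X5 | b
  A -> T0 T1 | T0 X4
  T0 -> c
  T1 -> b
  T2 -> a
  T3 -> d
  X4 -> S S
  X5 -> T3 T3

Fill CYK table bottom-up:
  cell(0,0) b: {S,T1}  orig:{S}
  cell(1,1) b: {S,T1}  orig:{S}
  cell(2,2) b: {S,T1}  orig:{S}
  cell(0,1) bb: {X4}  orig:{}
  cell(1,2) bb: {X4}  orig:{}
  cell(0,2) bbb: ∅

S ∉ T[0,2] ⇒ NO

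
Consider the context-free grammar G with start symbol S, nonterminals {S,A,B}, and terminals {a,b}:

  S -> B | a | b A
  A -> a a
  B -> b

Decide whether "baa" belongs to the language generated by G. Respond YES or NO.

CNF form of G:
  S -> T1 A | a | b
  A -> T0 T0
  B -> b
  T0 -> a
  T1 -> b

CYK table (by increasing span):
  [0..0]={B,S,T1}  "b"  orig:{B,S}
  [1..1]={S,T0}  "a"  orig:{S}
  [2..2]={S,T0}  "a"  orig:{S}
  [0..1]=∅  "ba"
  [1..2]={A}  "aa"
  [0..2]={S}  "baa"

S ∈ T[0,2] ⇒ YES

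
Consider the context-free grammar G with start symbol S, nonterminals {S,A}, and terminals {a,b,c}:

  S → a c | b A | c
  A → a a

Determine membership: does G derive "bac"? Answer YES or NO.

Convert to CNF:
  S -> T0 T1 | T2 A | c
  A -> T0 T0
  T0 -> a
  T1 -> c
  T2 -> b

CYK table (by increasing span):
  [0..0]={T2}  "b"  orig:{}
  [1..1]={T0}  "a"  orig:{}
  [2..2]={S,T1}  "c"  orig:{S}
  [0..1]=∅  "ba"
  [1..2]={S}  "ac"
  [0..2]=∅  "bac"

S ∉ T[0,2] ⇒ NO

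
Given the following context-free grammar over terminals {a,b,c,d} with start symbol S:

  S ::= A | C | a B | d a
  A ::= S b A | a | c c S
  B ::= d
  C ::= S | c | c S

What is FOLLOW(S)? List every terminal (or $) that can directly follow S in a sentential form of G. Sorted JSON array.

Compute FIRST by fixpoint:
round 1:
  A via A→a: +{a}
  A via A→c c S: +{c}
  B via B→d: +{d}
  C via C→c: +{c}
  S via S→A: +{a,c}
  S via S→d a: +{d}
  S: {a,c,d}  A: {a,c}  B: {d}  C: {c}
round 2:
  A via A→S b A: +{d}
  C via C→S: +{a,d}
  S: {a,c,d}  A: {a,c,d}  B: {d}  C: {a,c,d}
round 3: (no change)
  S: {a,c,d}  A: {a,c,d}  B: {d}  C: {a,c,d}

Compute FOLLOW by fixpoint:
seed FOLLOW(S) with $
pass 1:
  A→S b A: FOLLOW(S) ⊇ FIRST(b) = {b}; new: +{b}
  S→A: FOLLOW(A) ⊇ FOLLOW(S) ⊇ {$,b}; new: +{$,b}
  S→C: FOLLOW(C) ⊇ FOLLOW(S) ⊇ {$,b}; new: +{$,b}
  S→a B: FOLLOW(B) ⊇ FOLLOW(S) ⊇ {$,b}; new: +{$,b}
  FOLLOW(S)={$,b}  FOLLOW(A)={$,b}  FOLLOW(B)={$,b}  FOLLOW(C)={$,b}
pass 2: done
  FOLLOW(S)={$,b}  FOLLOW(A)={$,b}  FOLLOW(B)={$,b}  FOLLOW(C)={$,b}

FOLLOW(S) = ["$", "b"]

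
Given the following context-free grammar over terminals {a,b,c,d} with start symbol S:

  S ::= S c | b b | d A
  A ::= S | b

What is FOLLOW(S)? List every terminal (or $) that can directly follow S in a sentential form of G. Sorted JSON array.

FIRST iteration:
iter 1:
  A via A→b: +{b}
  S via S→b b: +{b}
  S via S→d A: +{d}
  FIRST[S]={b,d}  FIRST[A]={b}
iter 2:
  A via A→S: +{d}
  FIRST[S]={b,d}  FIRST[A]={b,d}
iter 3: done
  FIRST[S]={b,d}  FIRST[A]={b,d}

FOLLOW iteration:
seed FOLLOW(S) with $
[1]
  S→S c: FOLLOW(S) ⊇ FIRST(c) = {c}; new: +{c}
  S→d A: FOLLOW(A) ⊇ FOLLOW(S) ⊇ {$,c}; new: +{$,c}
  S: {$,c}  A: {$,c}
[2] — fixpoint
  S: {$,c}  A: {$,c}

FOLLOW(S) = ["$", "c"]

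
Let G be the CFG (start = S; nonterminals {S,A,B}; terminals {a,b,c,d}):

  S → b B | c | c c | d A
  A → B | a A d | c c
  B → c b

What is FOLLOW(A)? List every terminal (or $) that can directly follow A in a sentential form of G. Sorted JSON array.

FIRST sets, iterate to fixpoint:
pass 1:
  A via A→a A d: +{a}
  A via A→c c: +{c}
  B via B→c b: +{c}
  S via S→b B: +{b}
  S via S→c: +{c}
  S via S→d A: +{d}
  FIRST[S]={b,c,d}  FIRST[A]={a,c}  FIRST[B]={c}
pass 2: done
  FIRST[S]={b,c,d}  FIRST[A]={a,c}  FIRST[B]={c}

Compute FOLLOW by fixpoint:
initialize: $ ∈ FOLLOW(S)
pass 1:
  A→a A d: FOLLOW(A) ⊇ FIRST(d) = {d}; new: +{d}
  S→b B: FOLLOW(B) ⊇ FOLLOW(S) ⊇ {$}; new: +{$}
  S→d A: FOLLOW(A) ⊇ FOLLOW(S) ⊇ {$}; new: +{$}
  FOLLOW(S)={$}  FOLLOW(A)={$,d}  FOLLOW(B)={$}
pass 2:
  A→B: FOLLOW(B) ⊇ FOLLOW(A) ⊇ {$,d}; new: +{d}
  FOLLOW(S)={$}  FOLLOW(A)={$,d}  FOLLOW(B)={$,d}
pass 3: — fixpoint
  FOLLOW(S)={$}  FOLLOW(A)={$,d}  FOLLOW(B)={$,d}

FOLLOW(A) = ["$", "d"]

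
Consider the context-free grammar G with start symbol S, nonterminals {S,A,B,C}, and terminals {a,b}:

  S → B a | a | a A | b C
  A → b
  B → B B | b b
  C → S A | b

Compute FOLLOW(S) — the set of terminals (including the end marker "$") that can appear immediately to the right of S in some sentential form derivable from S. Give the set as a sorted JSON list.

FIRST iteration:
[1]
  A via A→b: +{b}
  B via B→b b: +{b}
  C via C→b: +{b}
  S via S→B a: +{b}
  S via S→a: +{a}
  S: {a,b}  A: {b}  B: {b}  C: {b}
[2]
  C via C→S A: +{a}
  S: {a,b}  A: {b}  B: {b}  C: {a,b}
[3] (stable)
  S: {a,b}  A: {b}  B: {b}  C: {a,b}

FOLLOW iteration:
FOLLOW(S) := {$}
iter 1:
  B→B B: FOLLOW(B) ⊇ FIRST(B) = {b}; new: +{b}
  C→S A: FOLLOW(S) ⊇ FIRST(A) = {b}; new: +{b}
  S→B a: FOLLOW(B) ⊇ FIRST(a) = {a}; new: +{a}
  S→a A: FOLLOW(A) ⊇ FOLLOW(S) ⊇ {$,b}; new: +{$,b}
  S→b C: FOLLOW(C) ⊇ FOLLOW(S) ⊇ {$,b}; new: +{$,b}
  FOLLOW[S]={$,b}  FOLLOW[A]={$,b}  FOLLOW[B]={a,b}  FOLLOW[C]={$,b}
iter 2: (stable)
  FOLLOW[S]={$,b}  FOLLOW[A]={$,b}  FOLLOW[B]={a,b}  FOLLOW[C]={$,b}

FOLLOW(S) = ["$", "b"]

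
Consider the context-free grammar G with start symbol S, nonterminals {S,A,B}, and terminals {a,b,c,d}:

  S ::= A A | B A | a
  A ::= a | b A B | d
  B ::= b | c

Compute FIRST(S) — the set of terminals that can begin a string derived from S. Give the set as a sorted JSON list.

Compute FIRST by fixpoint:
pass 1:
  A via A→a: +{a}
  A via A→b A B: +{b}
  A via A→d: +{d}
  B via B→b: +{b}
  B via B→c: +{c}
  S via S→A A: +{a,b,d}
  S via S→B A: +{c}
  FIRST(S)={a,b,c,d}  FIRST(A)={a,b,d}  FIRST(B)={b,c}
pass 2: done
  FIRST(S)={a,b,c,d}  FIRST(A)={a,b,d}  FIRST(B)={b,c}

FIRST(S) = ["a", "b", "c", "d"]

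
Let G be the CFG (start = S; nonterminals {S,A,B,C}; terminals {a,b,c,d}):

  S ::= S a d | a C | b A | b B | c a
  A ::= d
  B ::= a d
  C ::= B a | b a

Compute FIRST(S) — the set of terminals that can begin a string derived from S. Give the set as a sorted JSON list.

FIRST iteration:
round 1:
  A via A→d: +{d}
  B via B→a d: +{a}
  C via C→B a: +{a}
  C via C→b a: +{b}
  S via S→a C: +{a}
  S via S→b A: +{b}
  S via S→c a: +{c}
  S: {a,b,c}  A: {d}  B: {a}  C: {a,b}
round 2: — fixpoint
  S: {a,b,c}  A: {d}  B: {a}  C: {a,b}

FIRST(S) = ["a", "b", "c"]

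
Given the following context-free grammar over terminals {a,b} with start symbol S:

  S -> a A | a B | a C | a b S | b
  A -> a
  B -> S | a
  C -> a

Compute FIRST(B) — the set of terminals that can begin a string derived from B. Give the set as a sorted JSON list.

FIRST iteration:
[1]
  A via A→a: +{a}
  B via B→a: +{a}
  C via C→a: +{a}
  S via S→a A: +{a}
  S via S→b: +{b}
  S: {a,b}  A: {a}  B: {a}  C: {a}
[2]
  B via B→S: +{b}
  S: {a,b}  A: {a}  B: {a,b}  C: {a}
[3] — fixpoint
  S: {a,b}  A: {a}  B: {a,b}  C: {a}

FIRST(B) = ["a", "b"]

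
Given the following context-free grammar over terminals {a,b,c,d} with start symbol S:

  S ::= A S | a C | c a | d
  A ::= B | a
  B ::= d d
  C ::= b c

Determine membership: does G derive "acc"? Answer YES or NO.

CNF form of G:
  S -> A S | T2 T3 | T3 C | d
  A -> T0 T0 | a
  B -> T0 T0
  C -> T1 T2
  T0 -> d
  T1 -> b
  T2 -> c
  T3 -> a

CYK fill:
  T[0,0] 'a' = {A,T3}  orig:{A}
  T[1,1] 'c' = {T2}  orig:{}
  T[2,2] 'c' = {T2}  orig:{}
  T[0,1] 'ac' = ∅
  T[1,2] 'cc' = ∅
  T[0,2] 'acc' = ∅

S ∉ T[0,2] ⇒ NO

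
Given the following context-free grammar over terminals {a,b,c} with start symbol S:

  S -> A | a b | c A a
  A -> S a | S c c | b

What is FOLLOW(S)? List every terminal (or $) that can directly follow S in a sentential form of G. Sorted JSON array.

FIRST sets, iterate to fixpoint:
round 1:
  A via A→b: +{b}
  S via S→A: +{b}
  S via S→a b: +{a}
  S via S→c A a: +{c}
  S: {a,b,c}  A: {b}
round 2:
  A via A→S a: +{a,c}
  S: {a,b,c}  A: {a,b,c}
round 3: (stable)
  S: {a,b,c}  A: {a,b,c}

FOLLOW sets:
FOLLOW(S) := {$}
pass 1:
  A→S a: FOLLOW(S) ⊇ FIRST(a) = {a}; new: +{a}
  A→S c c: FOLLOW(S) ⊇ FIRST(c) = {c}; new: +{c}
  S→A: FOLLOW(A) ⊇ FOLLOW(S) ⊇ {$,a,c}; new: +{$,a,c}
  FOLLOW[S]={$,a,c}  FOLLOW[A]={$,a,c}
pass 2: done
  FOLLOW[S]={$,a,c}  FOLLOW[A]={$,a,c}

FOLLOW(S) = ["$", "a", "c"]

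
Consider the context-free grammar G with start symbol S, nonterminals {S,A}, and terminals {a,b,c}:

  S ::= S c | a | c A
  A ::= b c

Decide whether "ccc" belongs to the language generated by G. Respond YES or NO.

Convert to CNF:
  S -> S T1 | T1 A | a
  A -> T0 T1
  T0 -> b
  T1 -> c

CYK fill:
  T[0,0] 'c' = {T1}  orig:{}
  T[1,1] 'c' = {T1}  orig:{}
  T[2,2] 'c' = {T1}  orig:{}
  T[0,1] 'cc' = ∅
  T[1,2] 'cc' = ∅
  T[0,2] 'ccc' = ∅

S ∉ T[0,2] ⇒ NO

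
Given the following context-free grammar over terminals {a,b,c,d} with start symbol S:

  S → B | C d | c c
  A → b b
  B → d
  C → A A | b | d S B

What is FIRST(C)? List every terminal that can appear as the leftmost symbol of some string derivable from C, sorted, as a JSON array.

Compute FIRST by fixpoint:
round 1:
  A via A→b b: +{b}
  B via B→d: +{d}
  C via C→A A: +{b}
  C via C→d S B: +{d}
  S via S→B: +{d}
  S via S→C d: +{b}
  S via S→c c: +{c}
  FIRST[S]={b,c,d}  FIRST[A]={b}  FIRST[B]={d}  FIRST[C]={b,d}
round 2: — fixpoint
  FIRST[S]={b,c,d}  FIRST[A]={b}  FIRST[B]={d}  FIRST[C]={b,d}

FIRST(C) = ["b", "d"]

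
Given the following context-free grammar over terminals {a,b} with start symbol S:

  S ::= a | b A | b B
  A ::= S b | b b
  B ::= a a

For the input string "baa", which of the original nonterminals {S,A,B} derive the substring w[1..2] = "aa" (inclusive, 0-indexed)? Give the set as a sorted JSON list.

CNF form of G:
  S -> T0 A | T0 B | a
  A -> S T0 | T0 T0
  B -> T1 T1
  T0 -> b
  T1 -> a

Fill CYK table bottom-up (cells [i..j] with 1 ≤ i ≤ j ≤ 2 only):
  T[1,1] 'a' = {S,T1}  orig:{S}
  T[2,2] 'a' = {S,T1}  orig:{S}
  T[1,2] 'aa' = {B}

Original NTs in T[1,2] deriving "aa": ["B"]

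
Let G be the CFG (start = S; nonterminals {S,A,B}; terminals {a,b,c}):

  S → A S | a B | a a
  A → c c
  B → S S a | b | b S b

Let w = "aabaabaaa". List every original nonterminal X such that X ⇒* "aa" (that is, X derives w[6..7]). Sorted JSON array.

Convert to CNF:
  S -> A S | T1 B | T1 T1
  A -> T0 T0
  B -> S X3 | T2 X4 | b
  T0 -> c
  T1 -> a
  T2 -> b
  X3 -> S T1
  X4 -> S T2

Fill CYK table bottom-up (cells [i..j] with 6 ≤ i ≤ j ≤ 7 only):
  T[6,6] 'a' = {T1}  orig:{}
  T[7,7] 'a' = {T1}  orig:{}
  T[6,7] 'aa' = {S}

Original NTs in T[6,7] deriving "aa": ["S"]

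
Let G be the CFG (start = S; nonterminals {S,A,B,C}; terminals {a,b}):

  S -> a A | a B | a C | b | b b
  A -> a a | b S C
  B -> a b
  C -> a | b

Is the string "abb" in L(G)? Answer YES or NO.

Convert to CNF:
  S -> T0 A | T0 B | T0 C | T1 T1 | b
  A -> T0 T0 | T1 X2
  B -> T0 T1
  C -> a | b
  T0 -> a
  T1 -> b
  X2 -> S C

CYK table (by increasing span):
  T[0,0] 'a' = {C,T0}  orig:{C}
  T[1,1] 'b' = {C,S,T1}  orig:{C,S}
  T[2,2] 'b' = {C,S,T1}  orig:{C,S}
  T[0,1] 'ab' = {B,S}
  T[1,2] 'bb' = {S,X2}  orig:{S}
  T[0,2] 'abb' = {X2}  orig:{}

S ∉ T[0,2] ⇒ NO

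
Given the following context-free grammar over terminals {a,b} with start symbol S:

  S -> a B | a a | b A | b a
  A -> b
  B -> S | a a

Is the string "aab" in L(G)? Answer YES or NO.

CNF form of G:
  S -> T0 B | T0 T0 | T1 A | T1 T0
  A -> b
  B -> T0 B | T0 T0 | T1 A | T1 T0
  T0 -> a
  T1 -> b

CYK fill:
  [0..0]={T0}  "a"  orig:{}
  [1..1]={T0}  "a"  orig:{}
  [2..2]={A,T1}  "b"  orig:{A}
  [0..1]={B,S}  "aa"
  [1..2]=∅  "ab"
  [0..2]=∅  "aab"

S ∉ T[0,2] ⇒ NO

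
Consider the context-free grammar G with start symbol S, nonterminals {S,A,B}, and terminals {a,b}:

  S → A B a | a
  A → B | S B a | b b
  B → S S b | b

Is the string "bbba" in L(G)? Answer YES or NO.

Convert to CNF:
  S -> A X5 | a
  A -> S X2 | S X3 | T1 T1 | b
  B -> S X4 | b
  T0 -> a
  T1 -> b
  X2 -> B T0
  X3 -> S T1
  X4 -> S T1
  X5 -> B T0

CYK fill:
  cell(0,0) b: {A,B,T1}  orig:{A,B}
  cell(1,1) b: {A,B,T1}  orig:{A,B}
  cell(2,2) b: {A,B,T1}  orig:{A,B}
  cell(3,3) a: {S,T0}  orig:{S}
  cell(0,1) bb: {A}
  cell(1,2) bb: {A}
  cell(2,3) ba: {X2,X5}  orig:{}
  cell(0,2) bbb: ∅
  cell(1,3) bba: {S}
  cell(0,3) bbba: {S}

S ∈ T[0,3] ⇒ YES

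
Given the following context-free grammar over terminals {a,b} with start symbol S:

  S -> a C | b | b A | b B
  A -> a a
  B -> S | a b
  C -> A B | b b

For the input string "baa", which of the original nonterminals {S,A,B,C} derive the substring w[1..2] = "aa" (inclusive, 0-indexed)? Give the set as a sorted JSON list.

CNF form of G:
  S -> T0 C | T1 A | T1 B | b
  A -> T0 T0
  B -> T0 C | T0 T1 | T1 A | T1 B | b
  C -> A B | T1 T1
  T0 -> a
  T1 -> b

CYK fill, restricted to cells inside w[1..2]:
  cell(1,1) a: {T0}  orig:{}
  cell(2,2) a: {T0}  orig:{}
  cell(1,2) aa: {A}

Original NTs in T[1,2] deriving "aa": ["A"]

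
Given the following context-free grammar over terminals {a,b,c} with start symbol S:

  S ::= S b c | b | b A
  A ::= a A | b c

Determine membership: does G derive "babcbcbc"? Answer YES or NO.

Convert to CNF:
  S -> S X3 | T1 A | b
  A -> T0 A | T1 T2
  T0 -> a
  T1 -> b
  T2 -> c
  X3 -> T1 T2

CYK fill:
  cell(0,0) b: {S,T1}  orig:{S}
  cell(1,1) a: {T0}  orig:{}
  cell(2,2) b: {S,T1}  orig:{S}
  cell(3,3) c: {T2}  orig:{}
  cell(4,4) b: {S,T1}  orig:{S}
  cell(5,5) c: {T2}  orig:{}
  cell(6,6) b: {S,T1}  orig:{S}
  cell(7,7) c: {T2}  orig:{}
  cell(0,1) ba: ∅
  cell(1,2) ab: ∅
  cell(2,3) bc: {A,X3}  orig:{A}
  cell(3,4) cb: ∅
  cell(4,5) bc: {A,X3}  orig:{A}
  cell(5,6) cb: ∅
  cell(6,7) bc: {A,X3}  orig:{A}
  cell(0,2) bab: ∅
  cell(1,3) abc: {A}
  cell(2,4) bcb: ∅
  cell(3,5) cbc: ∅
  cell(4,6) bcb: ∅
  cell(5,7) cbc: ∅
  cell(0,3) babc: {S}
  cell(1,4) abcb: ∅
  cell(2,5) bcbc: ∅
  cell(3,6) cbcb: ∅
  cell(4,7) bcbc: ∅
  cell(0,4) babcb: ∅
  cell(1,5) abcbc: ∅
  cell(2,6) bcbcb: ∅
  cell(3,7) cbcbc: ∅
  cell(0,5) babcbc: {S}
  cell(1,6) abcbcb: ∅
  cell(2,7) bcbcbc: ∅
  cell(0,6) babcbcb: ∅
  cell(1,7) abcbcbc: ∅
  cell(0,7) babcbcbc: {S}

S ∈ T[0,7] ⇒ YES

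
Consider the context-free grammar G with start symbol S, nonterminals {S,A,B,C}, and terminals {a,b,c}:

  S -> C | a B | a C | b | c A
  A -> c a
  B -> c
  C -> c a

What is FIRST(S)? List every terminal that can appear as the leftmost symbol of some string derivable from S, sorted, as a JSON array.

FIRST sets, iterate to fixpoint:
round 1:
  A via A→c a: +{c}
  B via B→c: +{c}
  C via C→c a: +{c}
  S via S→C: +{c}
  S via S→a B: +{a}
  S via S→b: +{b}
  S: {a,b,c}  A: {c}  B: {c}  C: {c}
round 2: (no change)
  S: {a,b,c}  A: {c}  B: {c}  C: {c}

FIRST(S) = ["a", "b", "c"]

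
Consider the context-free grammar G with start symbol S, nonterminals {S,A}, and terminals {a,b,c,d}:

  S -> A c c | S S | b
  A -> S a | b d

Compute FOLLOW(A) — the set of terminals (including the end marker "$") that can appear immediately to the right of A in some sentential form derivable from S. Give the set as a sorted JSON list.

FIRST sets, iterate to fixpoint:
round 1:
  A via A→b d: +{b}
  S via S→A c c: +{b}
  S: {b}  A: {b}
round 2: (no change)
  S: {b}  A: {b}

FOLLOW iteration:
seed FOLLOW(S) with $
round 1:
  A→S a: FOLLOW(S) ⊇ FIRST(a) = {a}; new: +{a}
  S→A c c: FOLLOW(A) ⊇ FIRST(c) = {c}; new: +{c}
  S→S S: FOLLOW(S) ⊇ FIRST(S) = {b}; new: +{b}
  FOLLOW[S]={$,a,b}  FOLLOW[A]={c}
round 2: done
  FOLLOW[S]={$,a,b}  FOLLOW[A]={c}

FOLLOW(A) = ["c"]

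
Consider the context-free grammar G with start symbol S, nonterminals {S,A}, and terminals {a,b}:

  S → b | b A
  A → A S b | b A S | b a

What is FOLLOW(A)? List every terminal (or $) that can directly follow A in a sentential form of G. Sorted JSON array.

Compute FIRST by fixpoint:
round 1:
  A via A→b A S: +{b}
  S via S→b: +{b}
  S: {b}  A: {b}
round 2: (no change)
  S: {b}  A: {b}

Compute FOLLOW by fixpoint:
FOLLOW(S) := {$}
iter 1:
  A→A S b: FOLLOW(A) ⊇ FIRST(S) = {b}; new: +{b}
  A→A S b: FOLLOW(S) ⊇ FIRST(b) = {b}; new: +{b}
  S→b A: FOLLOW(A) ⊇ FOLLOW(S) ⊇ {$,b}; new: +{$}
  FOLLOW[S]={$,b}  FOLLOW[A]={$,b}
iter 2: — fixpoint
  FOLLOW[S]={$,b}  FOLLOW[A]={$,b}

FOLLOW(A) = ["$", "b"]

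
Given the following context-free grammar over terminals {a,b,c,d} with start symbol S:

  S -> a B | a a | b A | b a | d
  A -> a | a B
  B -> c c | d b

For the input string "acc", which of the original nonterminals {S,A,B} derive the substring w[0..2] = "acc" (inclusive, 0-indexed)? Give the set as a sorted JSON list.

Convert to CNF:
  S -> T0 B | T0 T0 | T3 A | T3 T0 | d
  A -> T0 B | a
  B -> T1 T1 | T2 T3
  T0 -> a
  T1 -> c
  T2 -> d
  T3 -> b

CYK fill — only the sub-triangle for w[0..2]:
  [0..0]={A,T0}  "a"  orig:{A}
  [1..1]={T1}  "c"  orig:{}
  [2..2]={T1}  "c"  orig:{}
  [0..1]=∅  "ac"
  [1..2]={B}  "cc"
  [0..2]={A,S}  "acc"

Original NTs in T[0,2] deriving "acc": ["A", "S"]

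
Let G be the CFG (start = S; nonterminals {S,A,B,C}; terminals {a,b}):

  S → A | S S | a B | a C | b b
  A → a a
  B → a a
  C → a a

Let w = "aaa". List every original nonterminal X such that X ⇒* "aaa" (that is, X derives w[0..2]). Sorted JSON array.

Convert to CNF:
  S -> S S | T0 B | T0 C | T0 T0 | T1 T1
  A -> T0 T0
  B -> T0 T0
  C -> T0 T0
  T0 -> a
  T1 -> b

Fill CYK table bottom-up (cells [i..j] with 0 ≤ i ≤ j ≤ 2 only):
  [0..0]={T0}  "a"  orig:{}
  [1..1]={T0}  "a"  orig:{}
  [2..2]={T0}  "a"  orig:{}
  [0..1]={A,B,C,S}  "aa"
  [1..2]={A,B,C,S}  "aa"
  [0..2]={S}  "aaa"

Original NTs in T[0,2] deriving "aaa": ["S"]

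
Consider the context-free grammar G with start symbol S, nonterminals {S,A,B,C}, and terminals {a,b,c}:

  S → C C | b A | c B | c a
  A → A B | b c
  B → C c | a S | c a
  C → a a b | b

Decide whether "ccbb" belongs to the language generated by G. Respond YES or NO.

CNF form of G:
  S -> C C | T0 A | T1 B | T1 T2
  A -> A B | T0 T1
  B -> C T1 | T1 T2 | T2 S
  C -> T2 X3 | b
  T0 -> b
  T1 -> c
  T2 -> a
  X3 -> T2 T0

CYK table (by increasing span):
  [0..0]={T1}  "c"  orig:{}
  [1..1]={T1}  "c"  orig:{}
  [2..2]={C,T0}  "b"  orig:{C}
  [3..3]={C,T0}  "b"  orig:{C}
  [0..1]=∅  "cc"
  [1..2]=∅  "cb"
  [2..3]={S}  "bb"
  [0..2]=∅  "ccb"
  [1..3]=∅  "cbb"
  [0..3]=∅  "ccbb"

S ∉ T[0,3] ⇒ NO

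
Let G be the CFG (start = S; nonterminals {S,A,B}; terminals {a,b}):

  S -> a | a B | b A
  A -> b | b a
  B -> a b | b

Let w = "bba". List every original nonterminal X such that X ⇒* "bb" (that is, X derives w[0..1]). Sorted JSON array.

CNF form of G:
  S -> T0 A | T1 B | a
  A -> T0 T1 | b
  B -> T1 T0 | b
  T0 -> b
  T1 -> a

CYK fill — only the sub-triangle for w[0..1]:
  T[0,0] 'b' = {A,B,T0}  orig:{A,B}
  T[1,1] 'b' = {A,B,T0}  orig:{A,B}
  T[0,1] 'bb' = {S}

Original NTs in T[0,1] deriving "bb": ["S"]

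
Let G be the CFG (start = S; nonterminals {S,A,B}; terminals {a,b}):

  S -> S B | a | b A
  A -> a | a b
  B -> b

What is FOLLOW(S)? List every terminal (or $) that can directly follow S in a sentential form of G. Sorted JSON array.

FIRST sets, iterate to fixpoint:
round 1:
  A via A→a: +{a}
  B via B→b: +{b}
  S via S→a: +{a}
  S via S→b A: +{b}
  FIRST(S)={a,b}  FIRST(A)={a}  FIRST(B)={b}
round 2: done
  FIRST(S)={a,b}  FIRST(A)={a}  FIRST(B)={b}

FOLLOW sets:
initialize: $ ∈ FOLLOW(S)
round 1:
  S→S B: FOLLOW(S) ⊇ FIRST(B) = {b}; new: +{b}
  S→S B: FOLLOW(B) ⊇ FOLLOW(S) ⊇ {$,b}; new: +{$,b}
  S→b A: FOLLOW(A) ⊇ FOLLOW(S) ⊇ {$,b}; new: +{$,b}
  S: {$,b}  A: {$,b}  B: {$,b}
round 2: (no change)
  S: {$,b}  A: {$,b}  B: {$,b}

FOLLOW(S) = ["$", "b"]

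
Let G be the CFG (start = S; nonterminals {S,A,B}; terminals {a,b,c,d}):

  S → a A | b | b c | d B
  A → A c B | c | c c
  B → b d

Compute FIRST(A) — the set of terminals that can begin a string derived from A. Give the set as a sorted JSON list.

FIRST iteration:
[1]
  A via A→c: +{c}
  B via B→b d: +{b}
  S via S→a A: +{a}
  S via S→b: +{b}
  S via S→d B: +{d}
  S: {a,b,d}  A: {c}  B: {b}
[2] (no change)
  S: {a,b,d}  A: {c}  B: {b}

FIRST(A) = ["c"]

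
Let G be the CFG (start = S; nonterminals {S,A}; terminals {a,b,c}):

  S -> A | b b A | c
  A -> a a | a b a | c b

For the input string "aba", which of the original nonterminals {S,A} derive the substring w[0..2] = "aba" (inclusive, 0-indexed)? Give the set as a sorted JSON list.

CNF form of G:
  S -> T0 T0 | T0 X4 | T1 X5 | T2 T1 | c
  A -> T0 T0 | T0 X3 | T2 T1
  T0 -> a
  T1 -> b
  T2 -> c
  X3 -> T1 T0
  X4 -> T1 T0
  X5 -> T1 A

Fill CYK table bottom-up — only the sub-triangle for w[0..2]:
  T[0,0] 'a' = {T0}  orig:{}
  T[1,1] 'b' = {T1}  orig:{}
  T[2,2] 'a' = {T0}  orig:{}
  T[0,1] 'ab' = ∅
  T[1,2] 'ba' = {X3,X4}  orig:{}
  T[0,2] 'aba' = {A,S}

Original NTs in T[0,2] deriving "aba": ["A", "S"]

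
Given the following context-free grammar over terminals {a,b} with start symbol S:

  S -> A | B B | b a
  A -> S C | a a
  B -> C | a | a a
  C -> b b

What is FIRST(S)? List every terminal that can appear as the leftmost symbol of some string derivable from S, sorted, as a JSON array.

FIRST iteration:
pass 1:
  A via A→a a: +{a}
  B via B→a: +{a}
  C via C→b b: +{b}
  S via S→A: +{a}
  S via S→b a: +{b}
  FIRST[S]={a,b}  FIRST[A]={a}  FIRST[B]={a}  FIRST[C]={b}
pass 2:
  A via A→S C: +{b}
  B via B→C: +{b}
  FIRST[S]={a,b}  FIRST[A]={a,b}  FIRST[B]={a,b}  FIRST[C]={b}
pass 3: (stable)
  FIRST[S]={a,b}  FIRST[A]={a,b}  FIRST[B]={a,b}  FIRST[C]={b}

FIRST(S) = ["a", "b"]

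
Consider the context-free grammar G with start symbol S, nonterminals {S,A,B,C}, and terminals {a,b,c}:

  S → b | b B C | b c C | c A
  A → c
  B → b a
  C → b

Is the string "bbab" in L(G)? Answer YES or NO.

Convert to CNF:
  S -> T0 X3 | T0 X4 | T2 A | b
  A -> c
  B -> T0 T1
  C -> b
  T0 -> b
  T1 -> a
  T2 -> c
  X3 -> B C
  X4 -> T2 C

CYK table (by increasing span):
  cell(0,0) b: {C,S,T0}  orig:{C,S}
  cell(1,1) b: {C,S,T0}  orig:{C,S}
  cell(2,2) a: {T1}  orig:{}
  cell(3,3) b: {C,S,T0}  orig:{C,S}
  cell(0,1) bb: ∅
  cell(1,2) ba: {B}
  cell(2,3) ab: ∅
  cell(0,2) bba: ∅
  cell(1,3) bab: {X3}  orig:{}
  cell(0,3) bbab: {S}

S ∈ T[0,3] ⇒ YES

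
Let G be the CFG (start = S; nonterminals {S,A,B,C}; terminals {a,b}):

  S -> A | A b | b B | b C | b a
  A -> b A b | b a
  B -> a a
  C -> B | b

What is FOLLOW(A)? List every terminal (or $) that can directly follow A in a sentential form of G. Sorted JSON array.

FIRST sets, iterate to fixpoint:
pass 1:
  A via A→b A b: +{b}
  B via B→a a: +{a}
  C via C→B: +{a}
  C via C→b: +{b}
  S via S→A: +{b}
  FIRST(S)={b}  FIRST(A)={b}  FIRST(B)={a}  FIRST(C)={a,b}
pass 2: — fixpoint
  FIRST(S)={b}  FIRST(A)={b}  FIRST(B)={a}  FIRST(C)={a,b}

FOLLOW iteration:
initialize: $ ∈ FOLLOW(S)
round 1:
  A→b A b: FOLLOW(A) ⊇ FIRST(b) = {b}; new: +{b}
  S→A: FOLLOW(A) ⊇ FOLLOW(S) ⊇ {$}; new: +{$}
  S→b B: FOLLOW(B) ⊇ FOLLOW(S) ⊇ {$}; new: +{$}
  S→b C: FOLLOW(C) ⊇ FOLLOW(S) ⊇ {$}; new: +{$}
  FOLLOW[S]={$}  FOLLOW[A]={$,b}  FOLLOW[B]={$}  FOLLOW[C]={$}
round 2: (stable)
  FOLLOW[S]={$}  FOLLOW[A]={$,b}  FOLLOW[B]={$}  FOLLOW[C]={$}

FOLLOW(A) = ["$", "b"]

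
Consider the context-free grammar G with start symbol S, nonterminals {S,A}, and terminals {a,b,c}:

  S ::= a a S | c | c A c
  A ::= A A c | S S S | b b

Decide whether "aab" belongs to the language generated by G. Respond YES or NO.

Convert to CNF:
  S -> T0 X6 | T2 X5 | c
  A -> A X3 | S X4 | T1 T1
  T0 -> c
  T1 -> b
  T2 -> a
  X3 -> A T0
  X4 -> S S
  X5 -> T2 S
  X6 -> A T0

CYK table (by increasing span):
  [0..0]={T2}  "a"  orig:{}
  [1..1]={T2}  "a"  orig:{}
  [2..2]={T1}  "b"  orig:{}
  [0..1]=∅  "aa"
  [1..2]=∅  "ab"
  [0..2]=∅  "aab"

S ∉ T[0,2] ⇒ NO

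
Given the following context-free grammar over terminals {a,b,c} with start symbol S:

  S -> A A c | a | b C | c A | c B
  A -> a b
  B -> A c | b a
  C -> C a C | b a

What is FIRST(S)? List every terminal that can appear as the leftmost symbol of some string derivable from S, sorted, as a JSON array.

Compute FIRST by fixpoint:
[1]
  A via A→a b: +{a}
  B via B→A c: +{a}
  B via B→b a: +{b}
  C via C→b a: +{b}
  S via S→A A c: +{a}
  S via S→b C: +{b}
  S via S→c A: +{c}
  FIRST(S)={a,b,c}  FIRST(A)={a}  FIRST(B)={a,b}  FIRST(C)={b}
[2] (stable)
  FIRST(S)={a,b,c}  FIRST(A)={a}  FIRST(B)={a,b}  FIRST(C)={b}

FIRST(S) = ["a", "b", "c"]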